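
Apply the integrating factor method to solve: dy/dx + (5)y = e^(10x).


P(x) = 5 ⇒ μ = e^(5x).
(μ y)' = e^(15x) ⇒ μ y = e^(15x)/15 + C.
Divide by μ: y = (1/15)e^(10x) + Ce^(-5x).


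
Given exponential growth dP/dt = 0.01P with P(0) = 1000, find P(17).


The ODE dP/dt = 0.01P has solution P(t) = P(0)e^(0.01t).
Substitute P(0) = 1000 and t = 17: P(17) = 1000 e^(0.17) ≈ 1185.


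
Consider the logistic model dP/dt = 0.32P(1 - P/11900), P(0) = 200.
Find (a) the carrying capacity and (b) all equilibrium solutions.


Logistic ODE dP/dt = 0.32P(1 - P/11900) has equilibria where dP/dt = 0, i.e. P = 0 or P = 11900.
The coefficient (1 - P/K) = 0 when P = K, identifying K = 11900 as the carrying capacity.
(a) K = 11900; (b) equilibria P = 0 and P = 11900.


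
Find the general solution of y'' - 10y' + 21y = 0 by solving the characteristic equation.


Characteristic equation: r² - 10r + 21 = 0.
Factor: (r - 7)(r - 3) = 0 ⇒ r = 7, 3 (distinct real).
General solution: y = C₁e^(7x) + C₂e^(3x).


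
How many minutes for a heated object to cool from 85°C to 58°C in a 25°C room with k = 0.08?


From T(t) = T_a + (T₀ - T_a)e^(-kt), set T(t) = 58:
(58 - 25) / (85 - 25) = e^(-0.08t), so t = -ln(0.550)/0.08 ≈ 7.5 minutes.


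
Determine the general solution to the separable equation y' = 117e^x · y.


Separate variables: dy/y = 117e^x dx.
Integrate: ln|y| = 117e^x + C₀.
Exponentiate: y = Ce^(117e^x).


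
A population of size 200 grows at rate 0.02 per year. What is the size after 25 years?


The ODE dP/dt = 0.02P has solution P(t) = P(0)e^(0.02t).
Substitute P(0) = 200 and t = 25: P(25) = 200 e^(0.50) ≈ 330.


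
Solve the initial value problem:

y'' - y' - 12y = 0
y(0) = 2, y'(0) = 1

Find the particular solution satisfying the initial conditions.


Characteristic roots of r² - r - 12 = 0 are 4, -3.
General solution y = c₁ e^(4x) + c₂ e^(-3x).
Apply y(0) = 2: c₁ + c₂ = 2. Apply y'(0) = 1: 4 c₁ - 3 c₂ = 1.
Solve: c₁ = 1, c₂ = 1.
Particular solution: y = e^(4x) + e^(-3x).


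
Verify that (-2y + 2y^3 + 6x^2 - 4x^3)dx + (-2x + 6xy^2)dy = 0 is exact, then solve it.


Check exactness: ∂M/∂y = -2 + 6y^2 and ∂N/∂x = -2 + 6y^2; equal, so the equation is exact.
Integrate M with respect to x (treating y as constant): ∫M dx = -2xy + 2xy^3 + 2x^3 - x^4 + h(y).
Differentiate w.r.t. y and set equal to N: all terms match, so h'(y) = 0 and h is a constant absorbed into C.
General solution: -2xy + 2xy^3 + 2x^3 - x^4 = C.


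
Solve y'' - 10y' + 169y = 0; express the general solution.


Characteristic equation: r² - 10r + 169 = 0.
Discriminant is negative; roots r = 5 ± 12i (complex conjugate pair).
General solution uses e^(α x)(C₁ cos(β x) + C₂ sin(β x)): y = e^(5x)(C₁cos(12x) + C₂sin(12x)).


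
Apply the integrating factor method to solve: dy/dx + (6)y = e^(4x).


P(x) = 6 ⇒ μ = e^(6x).
(μ y)' = e^(10x) ⇒ μ y = e^(10x)/10 + C.
Divide by μ: y = (1/10)e^(4x) + Ce^(-6x).


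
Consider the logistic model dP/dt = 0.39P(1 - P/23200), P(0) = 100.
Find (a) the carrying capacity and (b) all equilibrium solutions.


Logistic ODE dP/dt = 0.39P(1 - P/23200) has equilibria where dP/dt = 0, i.e. P = 0 or P = 23200.
The coefficient (1 - P/K) = 0 when P = K, identifying K = 23200 as the carrying capacity.
(a) K = 23200; (b) equilibria P = 0 and P = 23200.


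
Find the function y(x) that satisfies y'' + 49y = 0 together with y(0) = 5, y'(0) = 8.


Characteristic roots of r² + 49 = 0 are ±7i, so y = C₁cos(7x) + C₂sin(7x).
Apply y(0) = 5: C₁ = 5. Differentiate and apply y'(0) = 8: 7·C₂ = 8, so C₂ = 8/7.
Particular solution: y = 5cos(7x) + (8/7)sin(7x).


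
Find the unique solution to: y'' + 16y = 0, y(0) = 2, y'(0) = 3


Characteristic roots of r² + 16 = 0 are ±4i, so y = C₁cos(4x) + C₂sin(4x).
Apply y(0) = 2: C₁ = 2. Differentiate and apply y'(0) = 3: 4·C₂ = 3, so C₂ = 3/4.
Particular solution: y = 2cos(4x) + (3/4)sin(4x).


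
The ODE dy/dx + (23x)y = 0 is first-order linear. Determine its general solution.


P(x) = 23x ⇒ μ = e^((23/2)x²).
Q(x) = 0 so μ y is constant: y = Ce^(-(23/2)x²).


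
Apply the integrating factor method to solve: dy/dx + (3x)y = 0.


P(x) = 3x ⇒ μ = e^((3/2)x²).
Q(x) = 0 so μ y is constant: y = Ce^(-(3/2)x²).


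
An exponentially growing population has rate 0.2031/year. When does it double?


Exponential growth: P(t) = P₀ e^(0.2031t). Set P(t)/P₀ = 2: e^(0.2031t) = 2.
Solve: t = ln(2)/0.2031 ≈ 3.41 years.


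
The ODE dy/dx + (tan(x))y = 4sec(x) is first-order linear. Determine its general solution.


P(x) = tan(x) ⇒ μ = e^(∫tan(x)dx) = sec(x).
(sec(x) y)' = 4sec²(x) ⇒ sec(x) y = 4tan(x) + C.
Multiply by cos(x): y = 4sin(x) + C·cos(x).


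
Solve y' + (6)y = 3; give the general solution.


P(x) = 6, Q(x) = 3; integrating factor μ = e^(6x).
(μ y)' = 3e^(6x) ⇒ μ y = (1/2)e^(6x) + C.
Divide by μ: y = 1/2 + Ce^(-6x).


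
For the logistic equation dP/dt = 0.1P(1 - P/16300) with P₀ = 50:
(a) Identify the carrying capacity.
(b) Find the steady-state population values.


Logistic ODE dP/dt = 0.1P(1 - P/16300) has equilibria where dP/dt = 0, i.e. P = 0 or P = 16300.
The coefficient (1 - P/K) = 0 when P = K, identifying K = 16300 as the carrying capacity.
(a) K = 16300; (b) equilibria P = 0 and P = 16300.


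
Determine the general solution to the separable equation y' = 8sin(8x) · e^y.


Separate: e^(-y) dy = 8sin(8x) dx.
Integrate: -e^(-y) = -cos(8x) + C₀.
Rearrange: e^(-y) = cos(8x) + C.


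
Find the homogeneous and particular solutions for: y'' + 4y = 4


Homogeneous part: r² + 4 = 0 ⇒ r = ±2i, so y_h = C₁cos(2x) + C₂sin(2x).
Try constant y_p = A; plug in: 4A = 4 ⇒ A = 1.
General solution: y = C₁cos(2x) + C₂sin(2x) + 1.


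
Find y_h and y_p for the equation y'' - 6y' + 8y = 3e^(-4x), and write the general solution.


Characteristic roots of r² - 6r + 8 = 0 are 4, 2.
y_h = C₁e^(4x) + C₂e^(2x).
Forcing exponent -4 is not a characteristic root; try y_p = Ae^(-4x).
Substitute: A·(16 + (-6)·-4 + (8)) = A·48 = 3, so A = 1/16.
General solution: y = C₁e^(4x) + C₂e^(2x) + (1/16)e^(-4x).


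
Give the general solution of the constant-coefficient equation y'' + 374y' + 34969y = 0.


Characteristic equation: r² + 374r + 34969 = 0, i.e. (r + 187)² = 0.
Repeated root r = -187; include an x factor for the second linearly independent solution.
General solution: y = (C₁ + C₂x)e^(-187x).


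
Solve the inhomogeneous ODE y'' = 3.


Characteristic polynomial (r - 0)² = 0; repeated root r = 0.
y_h = (C₁ + C₂x). Forcing matches the repeated root (resonance), so try y_p = Ax².
Substitute and solve for A: 2A = 3, so A = 3/2.
General solution: y = C₁ + C₂x + (3/2)x².


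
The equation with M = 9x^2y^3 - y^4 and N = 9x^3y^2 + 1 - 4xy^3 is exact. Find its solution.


Check exactness: ∂M/∂y = 27x^2y^2 - 4y^3 and ∂N/∂x = 27x^2y^2 - 4y^3; equal, so the equation is exact.
Integrate M with respect to x (treating y as constant): ∫M dx = 3x^3y^3 - xy^4 + h(y).
Differentiate w.r.t. y and set equal to N: the x-dependent terms already match, leaving h'(y) = 1. Integrate: h(y) = y.
So F(x,y) = 3x^3y^3 + y - xy^4.
General solution: 3x^3y^3 + y - xy^4 = C.


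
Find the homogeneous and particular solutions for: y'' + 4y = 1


Homogeneous part: r² + 4 = 0 ⇒ r = ±2i, so y_h = C₁cos(2x) + C₂sin(2x).
Try constant y_p = A; plug in: 4A = 1 ⇒ A = 1/4.
General solution: y = C₁cos(2x) + C₂sin(2x) + 1/4.


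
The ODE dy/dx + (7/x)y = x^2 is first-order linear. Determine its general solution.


P(x) = 7/x ⇒ μ = x^7.
(x^7 y)' = x^7·x^2 = x^9.
Integrate: x^7 y = x^10/(10) + C.
Solve for y: y = (1/10)x^3 + C/x^7.


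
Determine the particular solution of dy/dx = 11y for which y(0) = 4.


General solution of y' = 11y is y = Ce^(11x).
Apply y(0) = 4: C = 4.
Particular solution: y = 4e^(11x).


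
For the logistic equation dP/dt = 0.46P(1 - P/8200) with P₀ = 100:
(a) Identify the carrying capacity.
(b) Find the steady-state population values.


Logistic ODE dP/dt = 0.46P(1 - P/8200) has equilibria where dP/dt = 0, i.e. P = 0 or P = 8200.
The coefficient (1 - P/K) = 0 when P = K, identifying K = 8200 as the carrying capacity.
(a) K = 8200; (b) equilibria P = 0 and P = 8200.


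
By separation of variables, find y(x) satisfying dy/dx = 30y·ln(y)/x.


Separate: dy/[y ln(y)] = 30 dx/x.
Substitute u = ln(y): du/u = 30 dx/x.
Integrate: ln|ln(y)| = 30ln|x| + C₀, hence ln(y) = C·x^30.


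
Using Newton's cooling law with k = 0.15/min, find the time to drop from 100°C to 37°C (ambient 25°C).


From T(t) = T_a + (T₀ - T_a)e^(-kt), set T(t) = 37:
(37 - 25) / (100 - 25) = e^(-0.15t), so t = -ln(0.160)/0.15 ≈ 12.2 minutes.


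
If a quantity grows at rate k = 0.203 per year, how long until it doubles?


Exponential growth: P(t) = P₀ e^(0.203t). Set P(t)/P₀ = 2: e^(0.203t) = 2.
Solve: t = ln(2)/0.203 ≈ 3.41 years.


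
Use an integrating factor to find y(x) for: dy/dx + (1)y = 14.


P(x) = 1, Q(x) = 14; integrating factor μ = e^(x).
(μ y)' = 14e^(x) ⇒ μ y = 14e^(x) + C.
Divide by μ: y = 14 + Ce^(-x).


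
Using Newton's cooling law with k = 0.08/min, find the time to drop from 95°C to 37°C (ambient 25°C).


From T(t) = T_a + (T₀ - T_a)e^(-kt), set T(t) = 37:
(37 - 25) / (95 - 25) = e^(-0.08t), so t = -ln(0.171)/0.08 ≈ 22.0 minutes.


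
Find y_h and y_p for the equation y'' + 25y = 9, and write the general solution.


Homogeneous part: r² + 25 = 0 ⇒ r = ±5i, so y_h = C₁cos(5x) + C₂sin(5x).
Try constant y_p = A; plug in: 25A = 9 ⇒ A = 9/25.
General solution: y = C₁cos(5x) + C₂sin(5x) + 9/25.


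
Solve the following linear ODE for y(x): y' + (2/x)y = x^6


P(x) = 2/x ⇒ μ = x^2.
(x^2 y)' = x^2·x^6 = x^8.
Integrate: x^2 y = x^9/(9) + C.
Solve for y: y = (1/9)x^7 + C/x^2.


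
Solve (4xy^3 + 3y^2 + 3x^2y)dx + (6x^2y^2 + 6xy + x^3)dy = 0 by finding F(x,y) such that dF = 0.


Check exactness: ∂M/∂y = 12xy^2 + 6y + 3x^2 and ∂N/∂x = 12xy^2 + 6y + 3x^2; equal, so the equation is exact.
Integrate M with respect to x (treating y as constant): ∫M dx = 2x^2y^3 + 3xy^2 + x^3y + h(y).
Differentiate w.r.t. y and set equal to N: all terms match, so h'(y) = 0 and h is a constant absorbed into C.
General solution: 2x^2y^3 + 3xy^2 + x^3y = C.


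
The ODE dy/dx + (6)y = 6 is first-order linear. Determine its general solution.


P(x) = 6, Q(x) = 6; integrating factor μ = e^(6x).
(μ y)' = 6e^(6x) ⇒ μ y = e^(6x) + C.
Divide by μ: y = 1 + Ce^(-6x).


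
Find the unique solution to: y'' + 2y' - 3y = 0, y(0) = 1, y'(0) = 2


Characteristic roots of r² + 2r - 3 = 0 are -3, 1.
General solution y = c₁ e^(-3x) + c₂ e^(x).
Apply y(0) = 1: c₁ + c₂ = 1. Apply y'(0) = 2: -3 c₁ + 1 c₂ = 2.
Solve: c₁ = -1/4, c₂ = 5/4.
Particular solution: y = -(1/4)e^(-3x) + (5/4)e^(x).


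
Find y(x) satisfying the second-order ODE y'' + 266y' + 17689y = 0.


Characteristic equation: r² + 266r + 17689 = 0, i.e. (r + 133)² = 0.
Repeated root r = -133; include an x factor for the second linearly independent solution.
General solution: y = (C₁ + C₂x)e^(-133x).


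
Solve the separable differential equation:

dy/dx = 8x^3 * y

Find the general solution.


Separate variables: dy/y = 8x^3 dx.
Integrate: ln|y| = 2x^4 + C₀.
Exponentiate: y = Ce^(2x^4).


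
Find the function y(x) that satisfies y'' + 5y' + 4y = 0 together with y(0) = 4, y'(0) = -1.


Characteristic roots of r² + 5r + 4 = 0 are -1, -4.
General solution y = c₁ e^(-x) + c₂ e^(-4x).
Apply y(0) = 4: c₁ + c₂ = 4. Apply y'(0) = -1: -1 c₁ - 4 c₂ = -1.
Solve: c₁ = 5, c₂ = -1.
Particular solution: y = 5e^(-x) - e^(-4x).


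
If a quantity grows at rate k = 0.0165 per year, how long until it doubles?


Exponential growth: P(t) = P₀ e^(0.0165t). Set P(t)/P₀ = 2: e^(0.0165t) = 2.
Solve: t = ln(2)/0.0165 ≈ 42.01 years.


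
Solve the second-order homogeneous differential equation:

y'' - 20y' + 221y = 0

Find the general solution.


Characteristic equation: r² - 20r + 221 = 0.
Discriminant is negative; roots r = 10 ± 11i (complex conjugate pair).
General solution uses e^(α x)(C₁ cos(β x) + C₂ sin(β x)): y = e^(10x)(C₁cos(11x) + C₂sin(11x)).


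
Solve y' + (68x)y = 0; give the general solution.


P(x) = 68x ⇒ μ = e^(34x²).
Q(x) = 0 so μ y is constant: y = Ce^(-34x²).


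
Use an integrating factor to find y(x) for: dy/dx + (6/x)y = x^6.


P(x) = 6/x ⇒ μ = x^6.
(x^6 y)' = x^12 ⇒ x^6 y = x^13/(13) + C.
Solve for y: y = (1/13)x^7 + C/x^6.


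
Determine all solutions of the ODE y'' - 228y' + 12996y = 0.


Characteristic equation: r² - 228r + 12996 = 0, i.e. (r - 114)² = 0.
Repeated root r = 114; include an x factor for the second linearly independent solution.
General solution: y = (C₁ + C₂x)e^(114x).


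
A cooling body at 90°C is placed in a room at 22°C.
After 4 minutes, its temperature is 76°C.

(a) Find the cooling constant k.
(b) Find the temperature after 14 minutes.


Newton's law: T(t) = T_a + (T₀ - T_a)e^(-kt).
(a) Use T(4) = 76: (76 - 22)/(90 - 22) = e^(-k·4), so k = -ln(0.794)/4 ≈ 0.0576.
(b) Apply k to t = 14: T(14) = 22 + (68)e^(-0.807) ≈ 52.3°C.


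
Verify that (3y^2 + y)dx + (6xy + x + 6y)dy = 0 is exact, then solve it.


Check exactness: ∂M/∂y = 6y + 1 and ∂N/∂x = 6y + 1; equal, so the equation is exact.
Integrate M with respect to x (treating y as constant): ∫M dx = 3xy^2 + xy + h(y).
Differentiate w.r.t. y and set equal to N: the x-dependent terms already match, leaving h'(y) = 6y. Integrate: h(y) = 3y^2.
So F(x,y) = 3xy^2 + xy + 3y^2.
General solution: 3xy^2 + xy + 3y^2 = C.


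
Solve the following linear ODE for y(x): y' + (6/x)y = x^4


P(x) = 6/x ⇒ μ = x^6.
(x^6 y)' = x^6·x^4 = x^10.
Integrate: x^6 y = x^11/(11) + C.
Solve for y: y = (1/11)x^5 + C/x^6.


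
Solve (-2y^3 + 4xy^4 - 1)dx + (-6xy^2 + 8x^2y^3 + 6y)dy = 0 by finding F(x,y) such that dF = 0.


Check exactness: ∂M/∂y = -6y^2 + 16xy^3 and ∂N/∂x = -6y^2 + 16xy^3; equal, so the equation is exact.
Integrate M with respect to x (treating y as constant): ∫M dx = -2xy^3 + 2x^2y^4 - x + h(y).
Differentiate w.r.t. y and set equal to N: the x-dependent terms already match, leaving h'(y) = 6y. Integrate: h(y) = 3y^2.
So F(x,y) = -2xy^3 + 2x^2y^4 - x + 3y^2.
General solution: -2xy^3 + 2x^2y^4 - x + 3y^2 = C.


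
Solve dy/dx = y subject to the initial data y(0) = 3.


General solution of y' = y is y = Ce^(x).
Apply y(0) = 3: C = 3.
Particular solution: y = 3e^(x).


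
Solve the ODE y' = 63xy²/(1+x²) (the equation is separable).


Separate: dy/y² = 63x/(1+x²) dx.
Integrate LHS: ∫ dy/y² = -1/y.
Integrate RHS via u = 1+x²: (63/2)ln(1+x²) + C.
Result: -1/y = (63/2)ln(1+x²) + C.


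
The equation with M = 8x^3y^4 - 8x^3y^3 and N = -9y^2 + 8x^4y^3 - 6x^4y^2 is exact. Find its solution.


Check exactness: ∂M/∂y = 32x^3y^3 - 24x^3y^2 and ∂N/∂x = 32x^3y^3 - 24x^3y^2; equal, so the equation is exact.
Integrate M with respect to x (treating y as constant): ∫M dx = 2x^4y^4 - 2x^4y^3 + h(y).
Differentiate w.r.t. y and set equal to N: the x-dependent terms already match, leaving h'(y) = -9y^2. Integrate: h(y) = -3y^3.
So F(x,y) = -3y^3 + 2x^4y^4 - 2x^4y^3.
General solution: -3y^3 + 2x^4y^4 - 2x^4y^3 = C.


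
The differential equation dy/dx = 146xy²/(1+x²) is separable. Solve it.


Separate: dy/y² = 146x/(1+x²) dx.
Integrate LHS: ∫ dy/y² = -1/y.
Integrate RHS via u = 1+x²: 73ln(1+x²) + C.
Result: -1/y = 73ln(1+x²) + C.


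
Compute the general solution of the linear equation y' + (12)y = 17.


P(x) = 12, Q(x) = 17; integrating factor μ = e^(12x).
(μ y)' = 17e^(12x) ⇒ μ y = (17/12)e^(12x) + C.
Divide by μ: y = 17/12 + Ce^(-12x).


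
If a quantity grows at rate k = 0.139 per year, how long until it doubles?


Exponential growth: P(t) = P₀ e^(0.139t). Set P(t)/P₀ = 2: e^(0.139t) = 2.
Solve: t = ln(2)/0.139 ≈ 4.99 years.


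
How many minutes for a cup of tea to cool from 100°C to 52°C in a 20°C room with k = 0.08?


From T(t) = T_a + (T₀ - T_a)e^(-kt), set T(t) = 52:
(52 - 20) / (100 - 20) = e^(-0.08t), so t = -ln(0.400)/0.08 ≈ 11.5 minutes.


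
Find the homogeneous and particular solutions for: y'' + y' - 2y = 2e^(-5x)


Characteristic roots of r² + r - 2 = 0 are -2, 1.
y_h = C₁e^(-2x) + C₂e^(x).
Forcing exponent -5 is not a characteristic root; try y_p = Ae^(-5x).
Substitute: A·(25 + (1)·-5 + (-2)) = A·18 = 2, so A = 1/9.
General solution: y = C₁e^(-2x) + C₂e^(x) + (1/9)e^(-5x).


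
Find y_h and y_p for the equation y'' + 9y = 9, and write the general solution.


Homogeneous part: r² + 9 = 0 ⇒ r = ±3i, so y_h = C₁cos(3x) + C₂sin(3x).
Try constant y_p = A; plug in: 9A = 9 ⇒ A = 1.
General solution: y = C₁cos(3x) + C₂sin(3x) + 1.


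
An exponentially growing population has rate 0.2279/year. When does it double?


Exponential growth: P(t) = P₀ e^(0.2279t). Set P(t)/P₀ = 2: e^(0.2279t) = 2.
Solve: t = ln(2)/0.2279 ≈ 3.04 years.


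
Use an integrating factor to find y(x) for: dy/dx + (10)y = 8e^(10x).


P(x) = 10 ⇒ μ = e^(10x).
(μ y)' = 8e^(20x) ⇒ μ y = (8/20)e^(20x) + C.
Divide by μ: y = (2/5)e^(10x) + Ce^(-10x).


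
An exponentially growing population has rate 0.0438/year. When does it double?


Exponential growth: P(t) = P₀ e^(0.0438t). Set P(t)/P₀ = 2: e^(0.0438t) = 2.
Solve: t = ln(2)/0.0438 ≈ 15.83 years.


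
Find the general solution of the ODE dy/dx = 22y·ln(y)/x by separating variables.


Separate: dy/[y ln(y)] = 22 dx/x.
Substitute u = ln(y): du/u = 22 dx/x.
Integrate: ln|ln(y)| = 22ln|x| + C₀, hence ln(y) = C·x^22.


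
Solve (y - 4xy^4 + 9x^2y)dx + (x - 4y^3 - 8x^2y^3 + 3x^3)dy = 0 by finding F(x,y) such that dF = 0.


Check exactness: ∂M/∂y = 1 - 16xy^3 + 9x^2 and ∂N/∂x = 1 - 16xy^3 + 9x^2; equal, so the equation is exact.
Integrate M with respect to x (treating y as constant): ∫M dx = xy - 2x^2y^4 + 3x^3y + h(y).
Differentiate w.r.t. y and set equal to N: the x-dependent terms already match, leaving h'(y) = -4y^3. Integrate: h(y) = -y^4.
So F(x,y) = xy - y^4 - 2x^2y^4 + 3x^3y.
General solution: xy - y^4 - 2x^2y^4 + 3x^3y = C.


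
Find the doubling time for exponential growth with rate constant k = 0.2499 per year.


Exponential growth: P(t) = P₀ e^(0.2499t). Set P(t)/P₀ = 2: e^(0.2499t) = 2.
Solve: t = ln(2)/0.2499 ≈ 2.77 years.


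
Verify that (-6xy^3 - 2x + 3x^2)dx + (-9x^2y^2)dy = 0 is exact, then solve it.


Check exactness: ∂M/∂y = -18xy^2 and ∂N/∂x = -18xy^2; equal, so the equation is exact.
Integrate M with respect to x (treating y as constant): ∫M dx = -3x^2y^3 - x^2 + x^3 + h(y).
Differentiate w.r.t. y and set equal to N: all terms match, so h'(y) = 0 and h is a constant absorbed into C.
General solution: -3x^2y^3 - x^2 + x^3 = C.


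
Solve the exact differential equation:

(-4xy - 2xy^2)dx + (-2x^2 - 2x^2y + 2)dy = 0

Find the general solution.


Check exactness: ∂M/∂y = -4x - 4xy and ∂N/∂x = -4x - 4xy; equal, so the equation is exact.
Integrate M with respect to x (treating y as constant): ∫M dx = -2x^2y - x^2y^2 + h(y).
Differentiate w.r.t. y and set equal to N: the x-dependent terms already match, leaving h'(y) = 2. Integrate: h(y) = 2y.
So F(x,y) = -2x^2y - x^2y^2 + 2y.
General solution: -2x^2y - x^2y^2 + 2y = C.


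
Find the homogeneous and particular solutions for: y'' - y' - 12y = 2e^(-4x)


Characteristic roots of r² - r - 12 = 0 are 4, -3.
y_h = C₁e^(4x) + C₂e^(-3x).
Forcing exponent -4 is not a characteristic root; try y_p = Ae^(-4x).
Substitute: A·(16 + (-1)·-4 + (-12)) = A·8 = 2, so A = 1/4.
General solution: y = C₁e^(4x) + C₂e^(-3x) + (1/4)e^(-4x).


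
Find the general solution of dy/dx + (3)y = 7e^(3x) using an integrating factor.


P(x) = 3 ⇒ μ = e^(3x).
(μ y)' = 7e^(6x) ⇒ μ y = (7/6)e^(6x) + C.
Divide by μ: y = (7/6)e^(3x) + Ce^(-3x).


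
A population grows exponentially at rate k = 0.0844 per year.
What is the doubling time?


Exponential growth: P(t) = P₀ e^(0.0844t). Set P(t)/P₀ = 2: e^(0.0844t) = 2.
Solve: t = ln(2)/0.0844 ≈ 8.21 years.


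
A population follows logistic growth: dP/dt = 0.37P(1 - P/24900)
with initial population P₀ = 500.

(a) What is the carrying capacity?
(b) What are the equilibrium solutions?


Logistic ODE dP/dt = 0.37P(1 - P/24900) has equilibria where dP/dt = 0, i.e. P = 0 or P = 24900.
The coefficient (1 - P/K) = 0 when P = K, identifying K = 24900 as the carrying capacity.
(a) K = 24900; (b) equilibria P = 0 and P = 24900.


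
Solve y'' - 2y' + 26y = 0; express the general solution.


Characteristic equation: r² - 2r + 26 = 0.
Discriminant is negative; roots r = 1 ± 5i (complex conjugate pair).
General solution uses e^(α x)(C₁ cos(β x) + C₂ sin(β x)): y = e^(x)(C₁cos(5x) + C₂sin(5x)).


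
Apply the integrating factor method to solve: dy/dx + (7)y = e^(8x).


P(x) = 7 ⇒ μ = e^(7x).
(μ y)' = e^(15x) ⇒ μ y = e^(15x)/15 + C.
Divide by μ: y = (1/15)e^(8x) + Ce^(-7x).


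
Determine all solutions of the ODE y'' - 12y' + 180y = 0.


Characteristic equation: r² - 12r + 180 = 0.
Discriminant is negative; roots r = 6 ± 12i (complex conjugate pair).
General solution uses e^(α x)(C₁ cos(β x) + C₂ sin(β x)): y = e^(6x)(C₁cos(12x) + C₂sin(12x)).


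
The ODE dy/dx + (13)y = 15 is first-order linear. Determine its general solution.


P(x) = 13, Q(x) = 15; integrating factor μ = e^(13x).
(μ y)' = 15e^(13x) ⇒ μ y = (15/13)e^(13x) + C.
Divide by μ: y = 15/13 + Ce^(-13x).


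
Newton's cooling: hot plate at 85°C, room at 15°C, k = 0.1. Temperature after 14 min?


Newton's law: dT/dt = -k(T - T_a) has solution T(t) = T_a + (T₀ - T_a)e^(-kt).
Plug in T_a = 15, T₀ = 85, k = 0.1, t = 14: T(14) = 15 + (70)e^(-1.40) ≈ 32.3°C.


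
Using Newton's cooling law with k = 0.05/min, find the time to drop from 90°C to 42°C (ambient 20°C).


From T(t) = T_a + (T₀ - T_a)e^(-kt), set T(t) = 42:
(42 - 20) / (90 - 20) = e^(-0.05t), so t = -ln(0.314)/0.05 ≈ 23.1 minutes.


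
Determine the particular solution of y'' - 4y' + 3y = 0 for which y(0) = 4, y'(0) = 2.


Characteristic roots of r² - 4r + 3 = 0 are 1, 3.
General solution y = c₁ e^(x) + c₂ e^(3x).
Apply y(0) = 4: c₁ + c₂ = 4. Apply y'(0) = 2: 1 c₁ + 3 c₂ = 2.
Solve: c₁ = 5, c₂ = -1.
Particular solution: y = 5e^(x) - e^(3x).


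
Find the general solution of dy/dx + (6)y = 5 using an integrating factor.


P(x) = 6, Q(x) = 5; integrating factor μ = e^(6x).
(μ y)' = 5e^(6x) ⇒ μ y = (5/6)e^(6x) + C.
Divide by μ: y = 5/6 + Ce^(-6x).


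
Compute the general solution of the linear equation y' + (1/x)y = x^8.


P(x) = 1/x ⇒ μ = x^1.
(x^1 y)' = x^9 ⇒ x^1 y = x^10/(10) + C.
Solve for y: y = (1/10)x^9 + C/x^1.


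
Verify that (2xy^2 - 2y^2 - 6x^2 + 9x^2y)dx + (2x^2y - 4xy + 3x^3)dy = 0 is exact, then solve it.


Check exactness: ∂M/∂y = 4xy - 4y + 9x^2 and ∂N/∂x = 4xy - 4y + 9x^2; equal, so the equation is exact.
Integrate M with respect to x (treating y as constant): ∫M dx = x^2y^2 - 2xy^2 - 2x^3 + 3x^3y + h(y).
Differentiate w.r.t. y and set equal to N: all terms match, so h'(y) = 0 and h is a constant absorbed into C.
General solution: x^2y^2 - 2xy^2 - 2x^3 + 3x^3y = C.


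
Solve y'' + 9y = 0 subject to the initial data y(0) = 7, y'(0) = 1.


Characteristic roots of r² + 9 = 0 are ±3i, so y = C₁cos(3x) + C₂sin(3x).
Apply y(0) = 7: C₁ = 7. Differentiate and apply y'(0) = 1: 3·C₂ = 1, so C₂ = 1/3.
Particular solution: y = 7cos(3x) + (1/3)sin(3x).


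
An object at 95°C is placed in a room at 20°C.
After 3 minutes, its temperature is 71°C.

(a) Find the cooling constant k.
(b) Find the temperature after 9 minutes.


Newton's law: T(t) = T_a + (T₀ - T_a)e^(-kt).
(a) Use T(3) = 71: (71 - 20)/(95 - 20) = e^(-k·3), so k = -ln(0.680)/3 ≈ 0.1286.
(b) Apply k to t = 9: T(9) = 20 + (75)e^(-1.157) ≈ 43.6°C.


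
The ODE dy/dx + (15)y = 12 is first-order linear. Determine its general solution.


P(x) = 15, Q(x) = 12; integrating factor μ = e^(15x).
(μ y)' = 12e^(15x) ⇒ μ y = (4/5)e^(15x) + C.
Divide by μ: y = 4/5 + Ce^(-15x).


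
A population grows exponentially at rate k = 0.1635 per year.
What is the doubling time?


Exponential growth: P(t) = P₀ e^(0.1635t). Set P(t)/P₀ = 2: e^(0.1635t) = 2.
Solve: t = ln(2)/0.1635 ≈ 4.24 years.


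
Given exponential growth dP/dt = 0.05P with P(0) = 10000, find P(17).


The ODE dP/dt = 0.05P has solution P(t) = P(0)e^(0.05t).
Substitute P(0) = 10000 and t = 17: P(17) = 10000 e^(0.85) ≈ 23396.


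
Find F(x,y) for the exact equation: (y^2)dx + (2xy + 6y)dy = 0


Check exactness: ∂M/∂y = 2y and ∂N/∂x = 2y; equal, so the equation is exact.
Integrate M with respect to x (treating y as constant): ∫M dx = xy^2 + h(y).
Differentiate w.r.t. y and set equal to N: the x-dependent terms already match, leaving h'(y) = 6y. Integrate: h(y) = 3y^2.
So F(x,y) = xy^2 + 3y^2.
General solution: xy^2 + 3y^2 = C.


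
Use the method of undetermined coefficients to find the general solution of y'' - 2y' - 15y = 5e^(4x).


Characteristic roots of r² - 2r - 15 = 0 are 5, -3.
y_h = C₁e^(5x) + C₂e^(-3x).
Forcing exponent 4 is not a characteristic root; try y_p = Ae^(4x).
Substitute: A·(16 + (-2)·4 + (-15)) = A·-7 = 5, so A = -5/7.
General solution: y = C₁e^(5x) + C₂e^(-3x) - (5/7)e^(4x).


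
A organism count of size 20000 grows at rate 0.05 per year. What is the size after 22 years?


The ODE dP/dt = 0.05P has solution P(t) = P(0)e^(0.05t).
Substitute P(0) = 20000 and t = 22: P(22) = 20000 e^(1.10) ≈ 60083.


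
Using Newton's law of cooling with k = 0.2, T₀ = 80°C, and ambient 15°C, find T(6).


Newton's law: dT/dt = -k(T - T_a) has solution T(t) = T_a + (T₀ - T_a)e^(-kt).
Plug in T_a = 15, T₀ = 80, k = 0.2, t = 6: T(6) = 15 + (65)e^(-1.20) ≈ 34.6°C.


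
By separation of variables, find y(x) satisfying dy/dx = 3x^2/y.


Separate variables: y dy = 3x^2 dx.
Integrate both sides: y²/2 = x^3 + C₀.
Multiply by 2: y² = 2x^3 + C.


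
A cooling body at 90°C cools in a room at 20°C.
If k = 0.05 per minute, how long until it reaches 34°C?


From T(t) = T_a + (T₀ - T_a)e^(-kt), set T(t) = 34:
(34 - 20) / (90 - 20) = e^(-0.05t), so t = -ln(0.200)/0.05 ≈ 32.2 minutes.


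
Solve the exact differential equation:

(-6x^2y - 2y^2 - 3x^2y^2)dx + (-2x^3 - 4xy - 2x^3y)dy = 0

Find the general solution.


Check exactness: ∂M/∂y = -6x^2 - 4y - 6x^2y and ∂N/∂x = -6x^2 - 4y - 6x^2y; equal, so the equation is exact.
Integrate M with respect to x (treating y as constant): ∫M dx = -2x^3y - 2xy^2 - x^3y^2 + h(y).
Differentiate w.r.t. y and set equal to N: all terms match, so h'(y) = 0 and h is a constant absorbed into C.
General solution: -2x^3y - 2xy^2 - x^3y^2 = C.


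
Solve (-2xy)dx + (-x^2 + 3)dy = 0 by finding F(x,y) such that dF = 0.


Check exactness: ∂M/∂y = -2x and ∂N/∂x = -2x; equal, so the equation is exact.
Integrate M with respect to x (treating y as constant): ∫M dx = -x^2y + h(y).
Differentiate w.r.t. y and set equal to N: the x-dependent terms already match, leaving h'(y) = 3. Integrate: h(y) = 3y.
So F(x,y) = -x^2y + 3y.
General solution: -x^2y + 3y = C.


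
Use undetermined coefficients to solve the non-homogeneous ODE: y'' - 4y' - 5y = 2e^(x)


Characteristic roots of r² - 4r - 5 = 0 are 5, -1.
y_h = C₁e^(5x) + C₂e^(-x).
Forcing exponent 1 is not a characteristic root; try y_p = Ae^(x).
Substitute: A·(1 + (-4)·1 + (-5)) = A·-8 = 2, so A = -1/4.
General solution: y = C₁e^(5x) + C₂e^(-x) - (1/4)e^(x).


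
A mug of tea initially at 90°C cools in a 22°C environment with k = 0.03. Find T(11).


Newton's law: dT/dt = -k(T - T_a) has solution T(t) = T_a + (T₀ - T_a)e^(-kt).
Plug in T_a = 22, T₀ = 90, k = 0.03, t = 11: T(11) = 22 + (68)e^(-0.33) ≈ 70.9°C.


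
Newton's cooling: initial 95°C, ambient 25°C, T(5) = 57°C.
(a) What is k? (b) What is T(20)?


Newton's law: T(t) = T_a + (T₀ - T_a)e^(-kt).
(a) Use T(5) = 57: (57 - 25)/(95 - 25) = e^(-k·5), so k = -ln(0.457)/5 ≈ 0.1566.
(b) Apply k to t = 20: T(20) = 25 + (70)e^(-3.131) ≈ 28.1°C.


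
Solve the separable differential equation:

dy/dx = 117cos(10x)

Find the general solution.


g(y) = 1, so integrate directly: y = ∫ 117cos(10x) dx = (117/10)sin(10x) + C.


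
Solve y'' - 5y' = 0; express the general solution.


Characteristic equation: r² - 5r = 0.
Factor: (r - 5)(r - 0) = 0 ⇒ r = 5, 0 (distinct real).
General solution: y = C₁e^(5x) + C₂.


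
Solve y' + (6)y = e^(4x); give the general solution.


P(x) = 6 ⇒ μ = e^(6x).
(μ y)' = e^(10x) ⇒ μ y = e^(10x)/10 + C.
Divide by μ: y = (1/10)e^(4x) + Ce^(-6x).


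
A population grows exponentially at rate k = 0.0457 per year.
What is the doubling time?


Exponential growth: P(t) = P₀ e^(0.0457t). Set P(t)/P₀ = 2: e^(0.0457t) = 2.
Solve: t = ln(2)/0.0457 ≈ 15.17 years.


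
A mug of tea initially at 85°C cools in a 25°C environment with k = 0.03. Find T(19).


Newton's law: dT/dt = -k(T - T_a) has solution T(t) = T_a + (T₀ - T_a)e^(-kt).
Plug in T_a = 25, T₀ = 85, k = 0.03, t = 19: T(19) = 25 + (60)e^(-0.57) ≈ 58.9°C.


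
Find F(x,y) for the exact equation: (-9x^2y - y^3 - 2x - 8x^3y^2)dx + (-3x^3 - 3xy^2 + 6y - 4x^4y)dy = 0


Check exactness: ∂M/∂y = -9x^2 - 3y^2 - 16x^3y and ∂N/∂x = -9x^2 - 3y^2 - 16x^3y; equal, so the equation is exact.
Integrate M with respect to x (treating y as constant): ∫M dx = -3x^3y - xy^3 - x^2 - 2x^4y^2 + h(y).
Differentiate w.r.t. y and set equal to N: the x-dependent terms already match, leaving h'(y) = 6y. Integrate: h(y) = 3y^2.
So F(x,y) = -3x^3y - xy^3 - x^2 + 3y^2 - 2x^4y^2.
General solution: -3x^3y - xy^3 - x^2 + 3y^2 - 2x^4y^2 = C.


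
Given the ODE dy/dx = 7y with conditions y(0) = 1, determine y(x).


General solution of y' = 7y is y = Ce^(7x).
Apply y(0) = 1: C = 1.
Particular solution: y = e^(7x).


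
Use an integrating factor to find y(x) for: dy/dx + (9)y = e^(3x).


P(x) = 9 ⇒ μ = e^(9x).
(μ y)' = e^(12x) ⇒ μ y = e^(12x)/12 + C.
Divide by μ: y = (1/12)e^(3x) + Ce^(-9x).


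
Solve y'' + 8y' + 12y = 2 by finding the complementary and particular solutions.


Characteristic roots of r² + 8r + 12 = 0 are -2, -6.
y_h = C₁e^(-2x) + C₂e^(-6x).
Constant forcing; try y_p = A. Then 12A = 2 ⇒ A = 1/6.
General solution: y = C₁e^(-2x) + C₂e^(-6x) + 1/6.


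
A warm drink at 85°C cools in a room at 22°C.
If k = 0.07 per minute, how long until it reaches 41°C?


From T(t) = T_a + (T₀ - T_a)e^(-kt), set T(t) = 41:
(41 - 22) / (85 - 22) = e^(-0.07t), so t = -ln(0.302)/0.07 ≈ 17.1 minutes.


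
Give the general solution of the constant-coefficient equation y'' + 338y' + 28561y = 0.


Characteristic equation: r² + 338r + 28561 = 0, i.e. (r + 169)² = 0.
Repeated root r = -169; include an x factor for the second linearly independent solution.
General solution: y = (C₁ + C₂x)e^(-169x).


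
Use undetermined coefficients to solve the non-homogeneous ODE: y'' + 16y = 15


Homogeneous part: r² + 16 = 0 ⇒ r = ±4i, so y_h = C₁cos(4x) + C₂sin(4x).
Try constant y_p = A; plug in: 16A = 15 ⇒ A = 15/16.
General solution: y = C₁cos(4x) + C₂sin(4x) + 15/16.


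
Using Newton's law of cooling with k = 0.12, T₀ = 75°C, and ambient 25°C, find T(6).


Newton's law: dT/dt = -k(T - T_a) has solution T(t) = T_a + (T₀ - T_a)e^(-kt).
Plug in T_a = 25, T₀ = 75, k = 0.12, t = 6: T(6) = 25 + (50)e^(-0.72) ≈ 49.3°C.


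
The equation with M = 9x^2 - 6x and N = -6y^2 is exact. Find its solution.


Check exactness: ∂M/∂y = 0 and ∂N/∂x = 0; equal, so the equation is exact.
Integrate M with respect to x (treating y as constant): ∫M dx = 3x^3 - 3x^2 + h(y).
Differentiate w.r.t. y and set equal to N: the x-dependent terms already match, leaving h'(y) = -6y^2. Integrate: h(y) = -2y^3.
So F(x,y) = 3x^3 - 2y^3 - 3x^2.
General solution: 3x^3 - 2y^3 - 3x^2 = C.


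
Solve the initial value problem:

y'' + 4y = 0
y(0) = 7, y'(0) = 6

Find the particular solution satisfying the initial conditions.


Characteristic roots of r² + 4 = 0 are ±2i, so y = C₁cos(2x) + C₂sin(2x).
Apply y(0) = 7: C₁ = 7. Differentiate and apply y'(0) = 6: 2·C₂ = 6, so C₂ = 3.
Particular solution: y = 7cos(2x) + 3sin(2x).


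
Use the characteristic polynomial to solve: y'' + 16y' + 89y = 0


Characteristic equation: r² + 16r + 89 = 0.
Discriminant is negative; roots r = -8 ± 5i (complex conjugate pair).
General solution uses e^(α x)(C₁ cos(β x) + C₂ sin(β x)): y = e^(-8x)(C₁cos(5x) + C₂sin(5x)).


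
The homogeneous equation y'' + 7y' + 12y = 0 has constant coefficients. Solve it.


Characteristic equation: r² + 7r + 12 = 0.
Factor: (r + 3)(r + 4) = 0 ⇒ r = -3, -4 (distinct real).
General solution: y = C₁e^(-3x) + C₂e^(-4x).


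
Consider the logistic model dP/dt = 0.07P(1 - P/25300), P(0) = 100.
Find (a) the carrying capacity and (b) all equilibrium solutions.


Logistic ODE dP/dt = 0.07P(1 - P/25300) has equilibria where dP/dt = 0, i.e. P = 0 or P = 25300.
The coefficient (1 - P/K) = 0 when P = K, identifying K = 25300 as the carrying capacity.
(a) K = 25300; (b) equilibria P = 0 and P = 25300.


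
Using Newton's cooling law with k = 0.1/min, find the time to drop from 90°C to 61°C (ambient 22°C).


From T(t) = T_a + (T₀ - T_a)e^(-kt), set T(t) = 61:
(61 - 22) / (90 - 22) = e^(-0.1t), so t = -ln(0.574)/0.1 ≈ 5.6 minutes.


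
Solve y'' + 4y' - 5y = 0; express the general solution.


Characteristic equation: r² + 4r - 5 = 0.
Factor: (r + 5)(r - 1) = 0 ⇒ r = -5, 1 (distinct real).
General solution: y = C₁e^(-5x) + C₂e^(x).


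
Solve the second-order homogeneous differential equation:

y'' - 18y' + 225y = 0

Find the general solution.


Characteristic equation: r² - 18r + 225 = 0.
Discriminant is negative; roots r = 9 ± 12i (complex conjugate pair).
General solution uses e^(α x)(C₁ cos(β x) + C₂ sin(β x)): y = e^(9x)(C₁cos(12x) + C₂sin(12x)).


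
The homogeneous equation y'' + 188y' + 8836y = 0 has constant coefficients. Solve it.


Characteristic equation: r² + 188r + 8836 = 0, i.e. (r + 94)² = 0.
Repeated root r = -94; include an x factor for the second linearly independent solution.
General solution: y = (C₁ + C₂x)e^(-94x).


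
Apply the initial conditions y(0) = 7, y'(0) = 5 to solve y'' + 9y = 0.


Characteristic roots of r² + 9 = 0 are ±3i, so y = C₁cos(3x) + C₂sin(3x).
Apply y(0) = 7: C₁ = 7. Differentiate and apply y'(0) = 5: 3·C₂ = 5, so C₂ = 5/3.
Particular solution: y = 7cos(3x) + (5/3)sin(3x).


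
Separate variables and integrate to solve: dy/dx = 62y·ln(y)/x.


Separate: dy/[y ln(y)] = 62 dx/x.
Substitute u = ln(y): du/u = 62 dx/x.
Integrate: ln|ln(y)| = 62ln|x| + C₀, hence ln(y) = C·x^62.


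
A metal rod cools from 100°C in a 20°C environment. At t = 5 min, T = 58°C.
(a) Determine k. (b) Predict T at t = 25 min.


Newton's law: T(t) = T_a + (T₀ - T_a)e^(-kt).
(a) Use T(5) = 58: (58 - 20)/(100 - 20) = e^(-k·5), so k = -ln(0.475)/5 ≈ 0.1489.
(b) Apply k to t = 25: T(25) = 20 + (80)e^(-3.722) ≈ 21.9°C.


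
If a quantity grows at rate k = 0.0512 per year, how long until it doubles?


Exponential growth: P(t) = P₀ e^(0.0512t). Set P(t)/P₀ = 2: e^(0.0512t) = 2.
Solve: t = ln(2)/0.0512 ≈ 13.54 years.


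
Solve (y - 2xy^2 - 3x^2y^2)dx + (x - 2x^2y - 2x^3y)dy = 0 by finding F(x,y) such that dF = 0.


Check exactness: ∂M/∂y = 1 - 4xy - 6x^2y and ∂N/∂x = 1 - 4xy - 6x^2y; equal, so the equation is exact.
Integrate M with respect to x (treating y as constant): ∫M dx = xy - x^2y^2 - x^3y^2 + h(y).
Differentiate w.r.t. y and set equal to N: all terms match, so h'(y) = 0 and h is a constant absorbed into C.
General solution: xy - x^2y^2 - x^3y^2 = C.


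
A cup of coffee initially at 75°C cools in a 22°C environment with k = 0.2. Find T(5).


Newton's law: dT/dt = -k(T - T_a) has solution T(t) = T_a + (T₀ - T_a)e^(-kt).
Plug in T_a = 22, T₀ = 75, k = 0.2, t = 5: T(5) = 22 + (53)e^(-1.00) ≈ 41.5°C.


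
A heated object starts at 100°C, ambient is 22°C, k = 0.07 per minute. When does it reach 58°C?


From T(t) = T_a + (T₀ - T_a)e^(-kt), set T(t) = 58:
(58 - 22) / (100 - 22) = e^(-0.07t), so t = -ln(0.462)/0.07 ≈ 11.0 minutes.


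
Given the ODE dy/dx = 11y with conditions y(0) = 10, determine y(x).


General solution of y' = 11y is y = Ce^(11x).
Apply y(0) = 10: C = 10.
Particular solution: y = 10e^(11x).


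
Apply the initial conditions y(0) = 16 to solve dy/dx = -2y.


General solution of y' = -2y is y = Ce^(-2x).
Apply y(0) = 16: C = 16.
Particular solution: y = 16e^(-2x).


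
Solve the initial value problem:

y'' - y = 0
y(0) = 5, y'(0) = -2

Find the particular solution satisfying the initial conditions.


Characteristic roots of r² - 1 = 0 are -1, 1.
General solution y = c₁ e^(-x) + c₂ e^(x).
Apply y(0) = 5: c₁ + c₂ = 5. Apply y'(0) = -2: -1 c₁ + 1 c₂ = -2.
Solve: c₁ = 7/2, c₂ = 3/2.
Particular solution: y = (7/2)e^(-x) + (3/2)e^(x).


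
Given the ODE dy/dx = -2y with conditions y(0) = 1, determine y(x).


General solution of y' = -2y is y = Ce^(-2x).
Apply y(0) = 1: C = 1.
Particular solution: y = e^(-2x).


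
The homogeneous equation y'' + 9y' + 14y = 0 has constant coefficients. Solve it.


Characteristic equation: r² + 9r + 14 = 0.
Factor: (r + 7)(r + 2) = 0 ⇒ r = -7, -2 (distinct real).
General solution: y = C₁e^(-7x) + C₂e^(-2x).


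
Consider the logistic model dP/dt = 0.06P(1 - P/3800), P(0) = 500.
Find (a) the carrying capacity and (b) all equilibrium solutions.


Logistic ODE dP/dt = 0.06P(1 - P/3800) has equilibria where dP/dt = 0, i.e. P = 0 or P = 3800.
The coefficient (1 - P/K) = 0 when P = K, identifying K = 3800 as the carrying capacity.
(a) K = 3800; (b) equilibria P = 0 and P = 3800.


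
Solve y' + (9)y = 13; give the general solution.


P(x) = 9, Q(x) = 13; integrating factor μ = e^(9x).
(μ y)' = 13e^(9x) ⇒ μ y = (13/9)e^(9x) + C.
Divide by μ: y = 13/9 + Ce^(-9x).


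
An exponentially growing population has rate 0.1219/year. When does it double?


Exponential growth: P(t) = P₀ e^(0.1219t). Set P(t)/P₀ = 2: e^(0.1219t) = 2.
Solve: t = ln(2)/0.1219 ≈ 5.69 years.


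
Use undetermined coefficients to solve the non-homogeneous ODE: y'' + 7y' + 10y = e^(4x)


Characteristic roots of r² + 7r + 10 = 0 are -5, -2.
y_h = C₁e^(-5x) + C₂e^(-2x).
Forcing exponent 4 is not a characteristic root; try y_p = Ae^(4x).
Substitute: A·(16 + (7)·4 + (10)) = A·54 = 1, so A = 1/54.
General solution: y = C₁e^(-5x) + C₂e^(-2x) + (1/54)e^(4x).


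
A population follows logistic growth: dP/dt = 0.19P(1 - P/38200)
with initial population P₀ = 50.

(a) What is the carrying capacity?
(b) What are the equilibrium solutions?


Logistic ODE dP/dt = 0.19P(1 - P/38200) has equilibria where dP/dt = 0, i.e. P = 0 or P = 38200.
The coefficient (1 - P/K) = 0 when P = K, identifying K = 38200 as the carrying capacity.
(a) K = 38200; (b) equilibria P = 0 and P = 38200.


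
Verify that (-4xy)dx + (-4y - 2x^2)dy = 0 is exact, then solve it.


Check exactness: ∂M/∂y = -4x and ∂N/∂x = -4x; equal, so the equation is exact.
Integrate M with respect to x (treating y as constant): ∫M dx = -2x^2y + h(y).
Differentiate w.r.t. y and set equal to N: the x-dependent terms already match, leaving h'(y) = -4y. Integrate: h(y) = -2y^2.
So F(x,y) = -2y^2 - 2x^2y.
General solution: -2y^2 - 2x^2y = C.
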